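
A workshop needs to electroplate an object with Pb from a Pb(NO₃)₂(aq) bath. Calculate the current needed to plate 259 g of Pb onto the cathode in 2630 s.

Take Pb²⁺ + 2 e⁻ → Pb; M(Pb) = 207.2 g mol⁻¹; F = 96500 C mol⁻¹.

n(Pb) = 259 / 207.2 = 1.250 mol.
n(e⁻) = 2 × 1.250 = 2.500 mol.
Q = n(e⁻)·F = 2.500 × 96500 = 241200 C.
I = Q/t = 241200 / 2630.0 s = 91.7 A.

91.7 A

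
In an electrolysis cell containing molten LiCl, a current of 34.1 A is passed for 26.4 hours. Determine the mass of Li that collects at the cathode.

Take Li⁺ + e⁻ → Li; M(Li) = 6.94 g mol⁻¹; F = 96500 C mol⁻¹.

Q = I·t = 34.10 A × 95040 s = 3241000 C.
n(e⁻) = Q/F = 3241000 / 96500 = 33.58 mol.
Li⁺ + e⁻ → Li, so n(Li) = n(e⁻)/1 = 33.58 mol.
m = n·M = 33.58 × 6.94 = 233 g.

233 g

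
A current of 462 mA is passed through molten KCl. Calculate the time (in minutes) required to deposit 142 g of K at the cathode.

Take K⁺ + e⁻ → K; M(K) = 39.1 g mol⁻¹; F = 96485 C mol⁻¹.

n(K) = m/M = 142 / 39.1 = 3.632 mol.
Each K atom requires 1 electron, so n(e⁻) = 1 × 3.632 = 3.632 mol.
Q = n(e⁻)·F = 3.632 × 96485 = 350400 C.
t = Q/I = 350400 / 0.4620 A = 758500 s = 12600 min.

12600 min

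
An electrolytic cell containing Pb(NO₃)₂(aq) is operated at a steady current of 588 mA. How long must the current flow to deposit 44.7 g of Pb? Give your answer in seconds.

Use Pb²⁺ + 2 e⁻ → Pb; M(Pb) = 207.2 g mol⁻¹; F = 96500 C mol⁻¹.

n(Pb) = m/M = 44.7 / 207.2 = 0.2157 mol.
Each Pb atom requires 2 electrons, so n(e⁻) = 2 × 0.2157 = 0.4315 mol.
Q = n(e⁻)·F = 0.4315 × 96500 = 41640 C.
t = Q/I = 41640 / 0.5880 A = 70810 s.

70800 s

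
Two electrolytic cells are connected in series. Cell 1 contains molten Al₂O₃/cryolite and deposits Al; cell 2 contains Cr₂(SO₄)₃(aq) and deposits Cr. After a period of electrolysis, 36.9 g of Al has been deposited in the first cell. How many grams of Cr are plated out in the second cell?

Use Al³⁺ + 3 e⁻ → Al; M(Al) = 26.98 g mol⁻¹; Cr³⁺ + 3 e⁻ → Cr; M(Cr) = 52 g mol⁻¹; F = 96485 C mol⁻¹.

n(Al) = 36.9 / 26.98 = 1.368 mol.
Since Al³⁺ + 3 e⁻ → Al, n(e⁻) passed = 3 × 1.368 = 4.103 mol.
Cells in series carry the same charge, so the same 4.103 mol of electrons passes through cell 2.
Cr³⁺ + 3 e⁻ → Cr, so n(Cr) = 4.103 / 3 = 1.368 mol.
m(Cr) = 1.368 × 52 = 71.1 g.

71.1 g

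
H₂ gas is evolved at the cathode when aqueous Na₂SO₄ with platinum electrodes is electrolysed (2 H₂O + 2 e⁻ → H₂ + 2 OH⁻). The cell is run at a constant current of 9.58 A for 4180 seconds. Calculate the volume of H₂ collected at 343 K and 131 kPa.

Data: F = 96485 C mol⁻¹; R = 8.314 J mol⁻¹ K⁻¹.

Q = I·t = 9.580 A × 4180.0 s = 40040 C.
n(e⁻) = Q/F = 40040 / 96485 = 0.4150 mol.
2 electrons are transferred per H₂ molecule, so n(H₂) = 0.4150 / 2 = 0.2075 mol.
V = nRT/P = (0.2075 × 8.314 × 343) / (131 × 10³ Pa) = 0.00452 m³ = 4.52 L.

4.52 L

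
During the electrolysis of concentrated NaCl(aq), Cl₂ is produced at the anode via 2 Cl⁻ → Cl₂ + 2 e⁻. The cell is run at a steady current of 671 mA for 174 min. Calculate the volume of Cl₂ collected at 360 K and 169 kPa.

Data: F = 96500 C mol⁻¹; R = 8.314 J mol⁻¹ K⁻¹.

0.643 L

Q = I·t = 0.6710 A × 10440 s = 7005 C.
n(e⁻) = Q/F = 7005 / 96500 = 0.07259 mol.
2 electrons are transferred per Cl₂ molecule, so n(Cl₂) = 0.07259 / 2 = 0.03630 mol.
V = nRT/P = (0.03630 × 8.314 × 360) / (169 × 10³ Pa) = 6.43 × 10⁻⁴ m³ = 0.643 L.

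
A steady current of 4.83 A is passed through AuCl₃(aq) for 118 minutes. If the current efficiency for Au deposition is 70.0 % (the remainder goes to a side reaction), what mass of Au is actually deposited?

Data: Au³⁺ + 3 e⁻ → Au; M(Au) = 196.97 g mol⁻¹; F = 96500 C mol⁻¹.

Q = I·t = 4.830 × 7080.0 = 34200 C.
n(e⁻) = 34200/96500 = 0.3544 mol; theoretically n(Au) = 0.3544/3 = 0.1181 mol, m_theo = 23.27 g.
At 70.0 % efficiency, m_actual = 0.700 × 23.27 = 16.3 g.

16.3 g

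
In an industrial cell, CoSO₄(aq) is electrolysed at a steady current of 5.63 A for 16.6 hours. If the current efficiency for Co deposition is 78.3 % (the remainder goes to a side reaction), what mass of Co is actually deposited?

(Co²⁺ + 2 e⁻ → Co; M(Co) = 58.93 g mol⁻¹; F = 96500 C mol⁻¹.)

80.4 g

Q = I·t = 5.630 × 59760 = 336400 C.
n(e⁻) = 336400/96500 = 3.487 mol; theoretically n(Co) = 3.487/2 = 1.743 mol, m_theo = 102.7 g.
At 78.3 % efficiency, m_actual = 0.783 × 102.7 = 80.4 g.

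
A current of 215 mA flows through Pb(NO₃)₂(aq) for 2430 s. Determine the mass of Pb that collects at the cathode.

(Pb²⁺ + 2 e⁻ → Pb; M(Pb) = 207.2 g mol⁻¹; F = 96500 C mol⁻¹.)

0.561 g

Q = I·t = 0.2150 A × 2430.0 s = 522.4 C.
n(e⁻) = Q/F = 522.4 / 96500 = 0.005414 mol.
Pb²⁺ + 2 e⁻ → Pb, so n(Pb) = n(e⁻)/2 = 0.002707 mol.
m = n·M = 0.002707 × 207.2 = 0.561 g.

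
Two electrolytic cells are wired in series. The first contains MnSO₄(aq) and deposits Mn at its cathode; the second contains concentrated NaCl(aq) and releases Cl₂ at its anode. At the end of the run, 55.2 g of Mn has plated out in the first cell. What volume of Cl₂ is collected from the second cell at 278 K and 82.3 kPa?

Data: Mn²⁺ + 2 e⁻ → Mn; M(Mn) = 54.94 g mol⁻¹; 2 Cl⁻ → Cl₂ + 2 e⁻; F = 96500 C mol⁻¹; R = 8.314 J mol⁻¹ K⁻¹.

28.2 L

n(Mn) = 55.2 / 54.94 = 1.005 mol, so n(e⁻) = 2 × 1.005 = 2.009 mol.
The cells are in series, so the same 2.009 mol of electrons passes through the second cell.
2 Cl⁻ → Cl₂ + 2 e⁻ — 2 mol e⁻ per mol Cl₂, so n(Cl₂) = 2.009/2 = 1.005 mol.
V = nRT/P = (1.005 × 8.314 × 278) / (82.3 × 10³) = 0.0282 m³ = 28.2 L.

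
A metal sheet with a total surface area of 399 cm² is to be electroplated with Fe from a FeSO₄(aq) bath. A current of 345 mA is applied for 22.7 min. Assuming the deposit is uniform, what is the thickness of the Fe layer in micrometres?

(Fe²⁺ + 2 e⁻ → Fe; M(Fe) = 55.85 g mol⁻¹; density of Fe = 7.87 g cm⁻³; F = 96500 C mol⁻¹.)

0.433 μm

Q = I·t = 0.3450 × 1362.0 = 469.9 C; n(e⁻) = 0.004869 mol.
n(Fe) = n(e⁻)/2 = 0.002435 mol, so m = 0.002435 × 55.85 = 0.1360 g.
Volume = m/ρ = 0.1360 / 7.87 = 0.01728 cm³.
Thickness = V/A = 0.01728 / 399 = 4.33 × 10⁻⁵ cm = 0.433 μm.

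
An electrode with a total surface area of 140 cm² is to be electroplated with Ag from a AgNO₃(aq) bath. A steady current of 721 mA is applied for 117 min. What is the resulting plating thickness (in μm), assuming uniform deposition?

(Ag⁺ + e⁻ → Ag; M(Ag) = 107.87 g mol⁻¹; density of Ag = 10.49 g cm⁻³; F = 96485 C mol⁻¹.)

Q = I·t = 0.7210 × 7020.0 = 5061 C; n(e⁻) = 0.05246 mol.
n(Ag) = n(e⁻)/1 = 0.05246 mol, so m = 0.05246 × 107.87 = 5.659 g.
Volume = m/ρ = 5.659 / 10.49 = 0.5394 cm³.
Thickness = V/A = 0.5394 / 140 = 0.00385 cm = 38.5 μm.

38.5 μm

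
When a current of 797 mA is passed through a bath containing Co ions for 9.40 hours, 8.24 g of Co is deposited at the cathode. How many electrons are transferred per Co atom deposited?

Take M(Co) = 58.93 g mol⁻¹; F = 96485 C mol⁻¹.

2

Q = I·t = 0.7970 A × 33840 s = 26970 C, so n(e⁻) = 26970/96485 = 0.2795 mol.
n(Co) deposited = 8.24 / 58.93 = 0.1398 mol.
Electrons per atom = n(e⁻)/n(Co) = 0.2795 / 0.1398 = 2.00 ≈ 2, so the ion is Co²⁺.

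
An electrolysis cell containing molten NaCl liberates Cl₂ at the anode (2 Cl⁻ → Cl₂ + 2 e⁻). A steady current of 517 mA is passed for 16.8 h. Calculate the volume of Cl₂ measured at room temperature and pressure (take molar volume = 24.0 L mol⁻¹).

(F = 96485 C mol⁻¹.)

Q = I·t = 0.5170 A × 60480 s = 31270 C.
n(e⁻) = Q/F = 31270 / 96485 = 0.3241 mol.
2 electrons are transferred per Cl₂ molecule, so n(Cl₂) = 0.3241 / 2 = 0.1620 mol.
V = n × V_m = 0.1620 × 24.0 = 3.89 L.

3.89 L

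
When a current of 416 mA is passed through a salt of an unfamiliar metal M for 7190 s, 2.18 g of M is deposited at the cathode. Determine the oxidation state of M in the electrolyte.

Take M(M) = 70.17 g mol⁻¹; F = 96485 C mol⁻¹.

+1

Q = I·t = 0.4160 A × 7190.0 s = 2991 C, so n(e⁻) = 2991/96485 = 0.03100 mol.
n(M) deposited = 2.18 / 70.17 = 0.03107 mol.
Electrons per atom = n(e⁻)/n(M) = 0.03100 / 0.03107 = 0.998 ≈ 1, so the ion is M⁺.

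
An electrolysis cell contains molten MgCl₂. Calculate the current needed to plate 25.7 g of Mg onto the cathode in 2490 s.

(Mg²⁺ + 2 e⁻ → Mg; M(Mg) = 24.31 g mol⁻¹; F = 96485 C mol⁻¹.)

n(Mg) = 25.7 / 24.31 = 1.057 mol.
n(e⁻) = 2 × 1.057 = 2.114 mol.
Q = n(e⁻)·F = 2.114 × 96485 = 204000 C.
I = Q/t = 204000 / 2490.0 s = 81.9 A.

81.9 A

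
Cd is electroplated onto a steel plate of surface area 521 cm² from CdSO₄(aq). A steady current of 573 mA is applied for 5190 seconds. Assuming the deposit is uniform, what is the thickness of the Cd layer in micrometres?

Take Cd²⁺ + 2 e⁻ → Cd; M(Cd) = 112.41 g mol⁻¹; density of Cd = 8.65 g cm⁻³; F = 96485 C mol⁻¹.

Q = I·t = 0.5730 × 5190.0 = 2974 C; n(e⁻) = 0.03082 mol.
n(Cd) = n(e⁻)/2 = 0.01541 mol, so m = 0.01541 × 112.41 = 1.732 g.
Volume = m/ρ = 1.732 / 8.65 = 0.2003 cm³.
Thickness = V/A = 0.2003 / 521 = 3.84 × 10⁻⁴ cm = 3.84 μm.

3.84 μm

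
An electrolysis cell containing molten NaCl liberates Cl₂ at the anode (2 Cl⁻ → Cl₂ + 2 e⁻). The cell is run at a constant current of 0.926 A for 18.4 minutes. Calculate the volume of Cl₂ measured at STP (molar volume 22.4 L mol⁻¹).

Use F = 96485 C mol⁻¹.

0.119 L

Q = I·t = 0.9260 A × 1104.0 s = 1022 C.
n(e⁻) = Q/F = 1022 / 96485 = 0.01060 mol.
2 electrons are transferred per Cl₂ molecule, so n(Cl₂) = 0.01060 / 2 = 0.005298 mol.
V = n × V_m = 0.005298 × 22.4 = 0.119 L.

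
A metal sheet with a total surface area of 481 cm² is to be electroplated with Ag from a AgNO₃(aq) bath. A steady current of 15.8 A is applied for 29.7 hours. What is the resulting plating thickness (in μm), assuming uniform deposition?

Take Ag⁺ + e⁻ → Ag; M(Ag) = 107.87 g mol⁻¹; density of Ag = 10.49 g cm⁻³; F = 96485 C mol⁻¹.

3740 μm

Q = I·t = 15.80 × 106920 = 1689000 C; n(e⁻) = 17.51 mol.
n(Ag) = n(e⁻)/1 = 17.51 mol, so m = 17.51 × 107.87 = 1889 g.
Volume = m/ρ = 1889 / 10.49 = 180.0 cm³.
Thickness = V/A = 180.0 / 481 = 0.374 cm = 3740 μm.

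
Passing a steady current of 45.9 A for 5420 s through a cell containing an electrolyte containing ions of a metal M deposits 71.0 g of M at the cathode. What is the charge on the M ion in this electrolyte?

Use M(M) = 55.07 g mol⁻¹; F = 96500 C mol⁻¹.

+2

Q = I·t = 45.90 A × 5420.0 s = 248800 C, so n(e⁻) = 248800/96500 = 2.578 mol.
n(M) deposited = 71.0 / 55.07 = 1.289 mol.
Electrons per atom = n(e⁻)/n(M) = 2.578 / 1.289 = 2.00 ≈ 2, so the ion is M²⁺.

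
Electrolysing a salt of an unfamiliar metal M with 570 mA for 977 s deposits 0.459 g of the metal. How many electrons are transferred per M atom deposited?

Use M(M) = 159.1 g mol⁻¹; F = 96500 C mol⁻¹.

2

Q = I·t = 0.5700 A × 977.00 s = 556.9 C, so n(e⁻) = 556.9/96500 = 0.005771 mol.
n(M) deposited = 0.459 / 159.1 = 0.002885 mol.
Electrons per atom = n(e⁻)/n(M) = 0.005771 / 0.002885 = 2.00 ≈ 2, so the ion is M²⁺.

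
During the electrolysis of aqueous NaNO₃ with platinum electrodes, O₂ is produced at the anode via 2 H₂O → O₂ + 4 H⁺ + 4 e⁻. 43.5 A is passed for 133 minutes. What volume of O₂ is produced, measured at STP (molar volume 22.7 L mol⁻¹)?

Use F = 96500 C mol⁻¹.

20.4 L

Q = I·t = 43.50 A × 7980.0 s = 347100 C.
n(e⁻) = Q/F = 347100 / 96500 = 3.597 mol.
4 electrons are transferred per O₂ molecule, so n(O₂) = 3.597 / 4 = 0.8993 mol.
V = n × V_m = 0.8993 × 22.7 = 20.4 L.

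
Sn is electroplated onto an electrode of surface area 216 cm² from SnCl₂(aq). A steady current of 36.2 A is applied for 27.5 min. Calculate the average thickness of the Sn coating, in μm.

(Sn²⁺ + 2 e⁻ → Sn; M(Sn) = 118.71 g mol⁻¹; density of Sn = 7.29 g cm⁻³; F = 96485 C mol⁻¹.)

233 μm

Q = I·t = 36.20 × 1650.0 = 59730 C; n(e⁻) = 0.6191 mol.
n(Sn) = n(e⁻)/2 = 0.3095 mol, so m = 0.3095 × 118.71 = 36.74 g.
Volume = m/ρ = 36.74 / 7.29 = 5.040 cm³.
Thickness = V/A = 5.040 / 216 = 0.0233 cm = 233 μm.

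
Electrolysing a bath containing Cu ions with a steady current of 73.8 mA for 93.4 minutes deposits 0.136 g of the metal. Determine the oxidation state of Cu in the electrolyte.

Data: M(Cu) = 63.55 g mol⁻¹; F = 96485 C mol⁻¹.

+2

Q = I·t = 0.07380 A × 5604.0 s = 413.6 C, so n(e⁻) = 413.6/96485 = 0.004286 mol.
n(Cu) deposited = 0.136 / 63.55 = 0.002140 mol.
Electrons per atom = n(e⁻)/n(Cu) = 0.004286 / 0.002140 = 2.00 ≈ 2, so the ion is Cu²⁺.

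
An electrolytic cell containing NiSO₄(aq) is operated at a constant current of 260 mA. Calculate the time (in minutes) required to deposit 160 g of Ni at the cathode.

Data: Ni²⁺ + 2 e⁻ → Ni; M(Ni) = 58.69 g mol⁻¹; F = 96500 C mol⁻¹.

n(Ni) = m/M = 160 / 58.69 = 2.726 mol.
Each Ni atom requires 2 electrons, so n(e⁻) = 2 × 2.726 = 5.452 mol.
Q = n(e⁻)·F = 5.452 × 96500 = 526200 C.
t = Q/I = 526200 / 0.2600 A = 2024000 s = 33700 min.

33700 min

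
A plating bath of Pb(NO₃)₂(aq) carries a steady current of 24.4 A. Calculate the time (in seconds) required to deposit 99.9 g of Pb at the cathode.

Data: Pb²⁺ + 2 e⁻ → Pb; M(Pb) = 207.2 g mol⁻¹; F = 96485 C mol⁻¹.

n(Pb) = m/M = 99.9 / 207.2 = 0.4821 mol.
Each Pb atom requires 2 electrons, so n(e⁻) = 2 × 0.4821 = 0.9643 mol.
Q = n(e⁻)·F = 0.9643 × 96485 = 93040 C.
t = Q/I = 93040 / 24.40 A = 3813 s.

3810 s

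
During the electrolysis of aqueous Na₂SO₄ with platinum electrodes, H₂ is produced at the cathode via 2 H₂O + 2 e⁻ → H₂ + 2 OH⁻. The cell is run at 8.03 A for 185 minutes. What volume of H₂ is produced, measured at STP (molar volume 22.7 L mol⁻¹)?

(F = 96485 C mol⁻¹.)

10.5 L

Q = I·t = 8.030 A × 11100 s = 89130 C.
n(e⁻) = Q/F = 89130 / 96485 = 0.9238 mol.
2 electrons are transferred per H₂ molecule, so n(H₂) = 0.9238 / 2 = 0.4619 mol.
V = n × V_m = 0.4619 × 22.7 = 10.5 L.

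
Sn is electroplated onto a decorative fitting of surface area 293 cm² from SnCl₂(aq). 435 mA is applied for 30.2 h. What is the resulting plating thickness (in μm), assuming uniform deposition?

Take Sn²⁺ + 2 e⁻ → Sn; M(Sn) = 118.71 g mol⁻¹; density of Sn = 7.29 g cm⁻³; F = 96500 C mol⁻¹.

136 μm

Q = I·t = 0.4350 × 108720 = 47290 C; n(e⁻) = 0.4901 mol.
n(Sn) = n(e⁻)/2 = 0.2450 mol, so m = 0.2450 × 118.71 = 29.09 g.
Volume = m/ρ = 29.09 / 7.29 = 3.990 cm³.
Thickness = V/A = 3.990 / 293 = 0.0136 cm = 136 μm.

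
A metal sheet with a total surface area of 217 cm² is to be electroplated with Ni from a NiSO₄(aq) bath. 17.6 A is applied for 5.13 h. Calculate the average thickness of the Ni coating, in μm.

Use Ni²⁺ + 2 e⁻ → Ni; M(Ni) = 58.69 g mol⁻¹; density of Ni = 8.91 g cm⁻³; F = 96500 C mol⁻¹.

511 μm

Q = I·t = 17.60 × 18468 = 325000 C; n(e⁻) = 3.368 mol.
n(Ni) = n(e⁻)/2 = 1.684 mol, so m = 1.684 × 58.69 = 98.84 g.
Volume = m/ρ = 98.84 / 8.91 = 11.09 cm³.
Thickness = V/A = 11.09 / 217 = 0.0511 cm = 511 μm.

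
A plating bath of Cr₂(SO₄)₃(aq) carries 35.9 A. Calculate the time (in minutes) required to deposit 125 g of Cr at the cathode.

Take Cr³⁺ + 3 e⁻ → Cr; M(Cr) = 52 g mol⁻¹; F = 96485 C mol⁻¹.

n(Cr) = m/M = 125 / 52 = 2.404 mol.
Each Cr atom requires 3 electrons, so n(e⁻) = 3 × 2.404 = 7.212 mol.
Q = n(e⁻)·F = 7.212 × 96485 = 695800 C.
t = Q/I = 695800 / 35.90 A = 19380 s = 323 min.

323 min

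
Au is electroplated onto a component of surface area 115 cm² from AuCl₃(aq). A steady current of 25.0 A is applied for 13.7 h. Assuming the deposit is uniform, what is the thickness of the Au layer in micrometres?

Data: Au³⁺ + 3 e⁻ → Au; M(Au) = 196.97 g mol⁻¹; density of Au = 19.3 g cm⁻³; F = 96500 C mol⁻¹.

Q = I·t = 25.00 × 49320 = 1233000 C; n(e⁻) = 12.78 mol.
n(Au) = n(e⁻)/3 = 4.259 mol, so m = 4.259 × 196.97 = 838.9 g.
Volume = m/ρ = 838.9 / 19.3 = 43.47 cm³.
Thickness = V/A = 43.47 / 115 = 0.378 cm = 3780 μm.

3780 μm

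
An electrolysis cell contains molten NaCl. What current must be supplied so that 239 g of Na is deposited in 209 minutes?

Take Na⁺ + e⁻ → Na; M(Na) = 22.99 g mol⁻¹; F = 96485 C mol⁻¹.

80.0 A

n(Na) = 239 / 22.99 = 10.40 mol.
n(e⁻) = 1 × 10.40 = 10.40 mol.
Q = n(e⁻)·F = 10.40 × 96485 = 1003000 C.
I = Q/t = 1003000 / 12540 s = 80.0 A.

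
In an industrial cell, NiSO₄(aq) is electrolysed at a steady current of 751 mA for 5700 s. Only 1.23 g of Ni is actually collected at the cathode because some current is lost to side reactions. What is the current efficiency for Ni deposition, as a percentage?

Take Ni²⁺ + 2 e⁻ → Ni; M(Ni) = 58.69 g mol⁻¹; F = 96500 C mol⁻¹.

94.5 %

Q = I·t = 0.7510 × 5700.0 = 4281 C; n(e⁻) = 4281/96500 = 0.04436 mol.
Theoretical n(Ni) = n(e⁻)/2 = 0.02218 mol, i.e. m_theo = 0.02218 × 58.69 = 1.302 g.
Efficiency = m_actual / m_theo = 1.23 / 1.302 = 94.5 %.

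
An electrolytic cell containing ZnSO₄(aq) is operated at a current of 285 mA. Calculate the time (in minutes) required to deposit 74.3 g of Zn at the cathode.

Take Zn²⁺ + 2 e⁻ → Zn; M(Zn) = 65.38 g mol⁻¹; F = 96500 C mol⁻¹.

12800 min

n(Zn) = m/M = 74.3 / 65.38 = 1.136 mol.
Each Zn atom requires 2 electrons, so n(e⁻) = 2 × 1.136 = 2.273 mol.
Q = n(e⁻)·F = 2.273 × 96500 = 219300 C.
t = Q/I = 219300 / 0.2850 A = 769600 s = 12800 min.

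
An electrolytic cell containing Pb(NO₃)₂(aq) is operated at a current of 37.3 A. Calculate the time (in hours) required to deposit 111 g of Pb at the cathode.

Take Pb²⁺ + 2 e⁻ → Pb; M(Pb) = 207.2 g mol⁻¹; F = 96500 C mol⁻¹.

0.770 h

n(Pb) = m/M = 111 / 207.2 = 0.5357 mol.
Each Pb atom requires 2 electrons, so n(e⁻) = 2 × 0.5357 = 1.071 mol.
Q = n(e⁻)·F = 1.071 × 96500 = 103400 C.
t = Q/I = 103400 / 37.30 A = 2772 s = 0.770 h.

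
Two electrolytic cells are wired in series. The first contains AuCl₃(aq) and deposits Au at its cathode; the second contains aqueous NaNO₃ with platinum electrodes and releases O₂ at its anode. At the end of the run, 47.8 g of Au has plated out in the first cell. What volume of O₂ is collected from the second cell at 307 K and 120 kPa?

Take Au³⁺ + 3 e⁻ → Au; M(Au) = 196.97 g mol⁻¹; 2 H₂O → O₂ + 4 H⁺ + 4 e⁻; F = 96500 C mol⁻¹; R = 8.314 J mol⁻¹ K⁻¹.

3.87 L

n(Au) = 47.8 / 196.97 = 0.2427 mol, so n(e⁻) = 3 × 0.2427 = 0.7280 mol.
The cells are in series, so the same 0.7280 mol of electrons passes through the second cell.
2 H₂O → O₂ + 4 H⁺ + 4 e⁻ — 4 mol e⁻ per mol O₂, so n(O₂) = 0.7280/4 = 0.1820 mol.
V = nRT/P = (0.1820 × 8.314 × 307) / (120 × 10³) = 0.00387 m³ = 3.87 L.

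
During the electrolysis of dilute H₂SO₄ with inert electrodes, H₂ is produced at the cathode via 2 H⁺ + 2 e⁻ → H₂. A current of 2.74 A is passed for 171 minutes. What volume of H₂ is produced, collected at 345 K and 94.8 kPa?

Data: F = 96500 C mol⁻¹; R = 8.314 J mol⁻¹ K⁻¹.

Q = I·t = 2.740 A × 10260 s = 28110 C.
n(e⁻) = Q/F = 28110 / 96500 = 0.2913 mol.
2 electrons are transferred per H₂ molecule, so n(H₂) = 0.2913 / 2 = 0.1457 mol.
V = nRT/P = (0.1457 × 8.314 × 345) / (94.8 × 10³ Pa) = 0.00441 m³ = 4.41 L.

4.41 L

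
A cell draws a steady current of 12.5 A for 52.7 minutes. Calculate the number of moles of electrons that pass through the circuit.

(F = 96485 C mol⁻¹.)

0.410 mol

Q = I·t = 12.50 A × 3162.0 s = 39520 C.
n(e⁻) = Q/F = 39520 / 96485 = 0.410 mol.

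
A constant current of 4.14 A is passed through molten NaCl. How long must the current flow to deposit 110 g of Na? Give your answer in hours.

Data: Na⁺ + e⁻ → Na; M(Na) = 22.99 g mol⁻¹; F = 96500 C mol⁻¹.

31.0 h

n(Na) = m/M = 110 / 22.99 = 4.785 mol.
Each Na atom requires 1 electron, so n(e⁻) = 1 × 4.785 = 4.785 mol.
Q = n(e⁻)·F = 4.785 × 96500 = 461700 C.
t = Q/I = 461700 / 4.140 A = 111500 s = 31.0 h.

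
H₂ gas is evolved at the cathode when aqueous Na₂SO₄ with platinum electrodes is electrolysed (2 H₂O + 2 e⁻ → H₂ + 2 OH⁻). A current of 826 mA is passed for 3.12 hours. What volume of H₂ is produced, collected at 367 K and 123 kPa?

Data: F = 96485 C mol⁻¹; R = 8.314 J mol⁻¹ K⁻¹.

Q = I·t = 0.8260 A × 11232 s = 9278 C.
n(e⁻) = Q/F = 9278 / 96485 = 0.09616 mol.
2 electrons are transferred per H₂ molecule, so n(H₂) = 0.09616 / 2 = 0.04808 mol.
V = nRT/P = (0.04808 × 8.314 × 367) / (123 × 10³ Pa) = 0.00119 m³ = 1.19 L.

1.19 L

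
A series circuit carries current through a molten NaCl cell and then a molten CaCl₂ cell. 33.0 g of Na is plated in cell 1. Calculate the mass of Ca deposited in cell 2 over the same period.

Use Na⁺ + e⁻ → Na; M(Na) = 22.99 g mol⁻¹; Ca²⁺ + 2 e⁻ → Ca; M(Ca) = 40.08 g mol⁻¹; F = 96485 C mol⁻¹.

n(Na) = 33.0 / 22.99 = 1.435 mol.
Since Na⁺ + e⁻ → Na, n(e⁻) passed = 1 × 1.435 = 1.435 mol.
Cells in series carry the same charge, so the same 1.435 mol of electrons passes through cell 2.
Ca²⁺ + 2 e⁻ → Ca, so n(Ca) = 1.435 / 2 = 0.7177 mol.
m(Ca) = 0.7177 × 40.08 = 28.8 g.

28.8 g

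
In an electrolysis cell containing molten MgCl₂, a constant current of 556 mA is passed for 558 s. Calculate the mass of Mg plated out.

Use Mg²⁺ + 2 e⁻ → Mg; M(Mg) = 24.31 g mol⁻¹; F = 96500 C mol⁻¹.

0.0391 g

Q = I·t = 0.5560 A × 558.00 s = 310.2 C.
n(e⁻) = Q/F = 310.2 / 96500 = 0.003215 mol.
Mg²⁺ + 2 e⁻ → Mg, so n(Mg) = n(e⁻)/2 = 0.001608 mol.
m = n·M = 0.001608 × 24.31 = 0.0391 g.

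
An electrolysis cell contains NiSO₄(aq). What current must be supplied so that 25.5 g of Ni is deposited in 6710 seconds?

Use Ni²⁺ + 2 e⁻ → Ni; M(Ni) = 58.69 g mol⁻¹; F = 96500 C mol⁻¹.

n(Ni) = 25.5 / 58.69 = 0.4345 mol.
n(e⁻) = 2 × 0.4345 = 0.8690 mol.
Q = n(e⁻)·F = 0.8690 × 96500 = 83860 C.
I = Q/t = 83860 / 6710.0 s = 12.5 A.

12.5 A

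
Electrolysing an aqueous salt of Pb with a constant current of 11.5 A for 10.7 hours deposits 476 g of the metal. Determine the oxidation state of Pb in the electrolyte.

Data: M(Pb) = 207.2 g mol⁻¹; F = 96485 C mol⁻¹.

+2

Q = I·t = 11.50 A × 38520 s = 443000 C, so n(e⁻) = 443000/96485 = 4.591 mol.
n(Pb) deposited = 476 / 207.2 = 2.297 mol.
Electrons per atom = n(e⁻)/n(Pb) = 4.591 / 2.297 = 2.00 ≈ 2, so the ion is Pb²⁺.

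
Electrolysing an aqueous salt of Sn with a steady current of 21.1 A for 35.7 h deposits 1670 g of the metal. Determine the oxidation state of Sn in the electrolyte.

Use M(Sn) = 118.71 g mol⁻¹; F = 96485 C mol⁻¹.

Q = I·t = 21.10 A × 128520 s = 2712000 C, so n(e⁻) = 2712000/96485 = 28.11 mol.
n(Sn) deposited = 1670 / 118.71 = 14.07 mol.
Electrons per atom = n(e⁻)/n(Sn) = 28.11 / 14.07 = 2.00 ≈ 2, so the ion is Sn²⁺.

+2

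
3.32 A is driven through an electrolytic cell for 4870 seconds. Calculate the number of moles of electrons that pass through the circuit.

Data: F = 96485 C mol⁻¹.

0.168 mol

Q = I·t = 3.320 A × 4870.0 s = 16170 C.
n(e⁻) = Q/F = 16170 / 96485 = 0.168 mol.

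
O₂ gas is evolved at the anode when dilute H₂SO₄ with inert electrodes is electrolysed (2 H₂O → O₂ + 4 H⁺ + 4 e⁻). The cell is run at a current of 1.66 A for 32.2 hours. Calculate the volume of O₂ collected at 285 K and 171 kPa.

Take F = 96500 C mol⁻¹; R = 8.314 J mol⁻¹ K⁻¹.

6.91 L

Q = I·t = 1.660 A × 115920 s = 192400 C.
n(e⁻) = Q/F = 192400 / 96500 = 1.994 mol.
4 electrons are transferred per O₂ molecule, so n(O₂) = 1.994 / 4 = 0.4985 mol.
V = nRT/P = (0.4985 × 8.314 × 285) / (171 × 10³ Pa) = 0.00691 m³ = 6.91 L.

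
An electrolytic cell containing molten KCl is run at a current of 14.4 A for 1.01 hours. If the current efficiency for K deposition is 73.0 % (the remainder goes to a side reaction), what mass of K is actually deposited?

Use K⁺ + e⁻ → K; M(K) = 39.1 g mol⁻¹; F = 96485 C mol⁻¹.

Q = I·t = 14.40 × 3636.0 = 52360 C.
n(e⁻) = 52360/96485 = 0.5427 mol; theoretically n(K) = 0.5427/1 = 0.5427 mol, m_theo = 21.22 g.
At 73.0 % efficiency, m_actual = 0.730 × 21.22 = 15.5 g.

15.5 g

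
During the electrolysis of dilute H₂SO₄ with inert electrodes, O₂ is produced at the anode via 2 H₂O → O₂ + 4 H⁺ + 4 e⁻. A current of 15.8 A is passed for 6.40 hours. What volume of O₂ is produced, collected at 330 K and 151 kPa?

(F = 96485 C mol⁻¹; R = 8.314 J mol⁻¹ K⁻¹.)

17.1 L

Q = I·t = 15.80 A × 23040 s = 364000 C.
n(e⁻) = Q/F = 364000 / 96485 = 3.773 mol.
4 electrons are transferred per O₂ molecule, so n(O₂) = 3.773 / 4 = 0.9432 mol.
V = nRT/P = (0.9432 × 8.314 × 330) / (151 × 10³ Pa) = 0.0171 m³ = 17.1 L.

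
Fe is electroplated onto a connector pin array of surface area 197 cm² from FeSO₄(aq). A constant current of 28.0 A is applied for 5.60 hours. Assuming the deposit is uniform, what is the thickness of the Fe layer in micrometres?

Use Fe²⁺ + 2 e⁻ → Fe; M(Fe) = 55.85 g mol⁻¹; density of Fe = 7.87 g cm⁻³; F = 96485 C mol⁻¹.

1050 μm

Q = I·t = 28.00 × 20160 = 564500 C; n(e⁻) = 5.850 mol.
n(Fe) = n(e⁻)/2 = 2.925 mol, so m = 2.925 × 55.85 = 163.4 g.
Volume = m/ρ = 163.4 / 7.87 = 20.76 cm³.
Thickness = V/A = 20.76 / 197 = 0.105 cm = 1050 μm.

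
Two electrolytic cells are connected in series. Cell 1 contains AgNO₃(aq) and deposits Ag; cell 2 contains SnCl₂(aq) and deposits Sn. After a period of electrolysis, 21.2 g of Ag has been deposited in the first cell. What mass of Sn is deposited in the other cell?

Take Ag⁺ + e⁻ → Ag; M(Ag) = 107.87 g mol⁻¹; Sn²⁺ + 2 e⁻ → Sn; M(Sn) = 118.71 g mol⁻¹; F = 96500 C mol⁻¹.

11.7 g

n(Ag) = 21.2 / 107.87 = 0.1965 mol.
Since Ag⁺ + e⁻ → Ag, n(e⁻) passed = 1 × 0.1965 = 0.1965 mol.
Cells in series carry the same charge, so the same 0.1965 mol of electrons passes through cell 2.
Sn²⁺ + 2 e⁻ → Sn, so n(Sn) = 0.1965 / 2 = 0.09827 mol.
m(Sn) = 0.09827 × 118.71 = 11.7 g.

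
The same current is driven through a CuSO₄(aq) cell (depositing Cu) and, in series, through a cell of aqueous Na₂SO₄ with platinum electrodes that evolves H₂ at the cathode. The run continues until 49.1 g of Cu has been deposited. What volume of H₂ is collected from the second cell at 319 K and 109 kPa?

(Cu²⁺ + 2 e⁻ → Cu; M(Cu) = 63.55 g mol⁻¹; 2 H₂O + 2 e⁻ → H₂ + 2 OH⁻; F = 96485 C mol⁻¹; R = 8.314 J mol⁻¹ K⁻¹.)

n(Cu) = 49.1 / 63.55 = 0.7726 mol, so n(e⁻) = 2 × 0.7726 = 1.545 mol.
The cells are in series, so the same 1.545 mol of electrons passes through the second cell.
2 H₂O + 2 e⁻ → H₂ + 2 OH⁻ — 2 mol e⁻ per mol H₂, so n(H₂) = 1.545/2 = 0.7726 mol.
V = nRT/P = (0.7726 × 8.314 × 319) / (109 × 10³) = 0.0188 m³ = 18.8 L.

18.8 L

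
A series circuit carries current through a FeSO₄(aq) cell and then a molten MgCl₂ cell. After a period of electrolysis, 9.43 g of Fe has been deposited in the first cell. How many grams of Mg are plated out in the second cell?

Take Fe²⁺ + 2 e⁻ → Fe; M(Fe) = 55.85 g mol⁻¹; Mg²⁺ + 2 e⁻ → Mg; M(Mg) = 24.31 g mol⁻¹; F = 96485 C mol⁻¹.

4.10 g

n(Fe) = 9.43 / 55.85 = 0.1688 mol.
Since Fe²⁺ + 2 e⁻ → Fe, n(e⁻) passed = 2 × 0.1688 = 0.3377 mol.
Cells in series carry the same charge, so the same 0.3377 mol of electrons passes through cell 2.
Mg²⁺ + 2 e⁻ → Mg, so n(Mg) = 0.3377 / 2 = 0.1688 mol.
m(Mg) = 0.1688 × 24.31 = 4.10 g.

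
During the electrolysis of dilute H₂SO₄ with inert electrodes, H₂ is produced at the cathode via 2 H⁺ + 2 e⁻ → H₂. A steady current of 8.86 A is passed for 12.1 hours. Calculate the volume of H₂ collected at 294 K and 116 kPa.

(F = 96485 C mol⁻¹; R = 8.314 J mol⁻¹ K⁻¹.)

42.1 L

Q = I·t = 8.860 A × 43560 s = 385900 C.
n(e⁻) = Q/F = 385900 / 96485 = 4.000 mol.
2 electrons are transferred per H₂ molecule, so n(H₂) = 4.000 / 2 = 2.000 mol.
V = nRT/P = (2.000 × 8.314 × 294) / (116 × 10³ Pa) = 0.0421 m³ = 42.1 L.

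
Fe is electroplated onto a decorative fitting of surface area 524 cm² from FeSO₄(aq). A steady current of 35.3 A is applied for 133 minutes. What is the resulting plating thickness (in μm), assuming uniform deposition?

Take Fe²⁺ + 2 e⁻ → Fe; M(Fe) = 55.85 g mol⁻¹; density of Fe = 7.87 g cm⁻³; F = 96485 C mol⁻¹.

Q = I·t = 35.30 × 7980.0 = 281700 C; n(e⁻) = 2.920 mol.
n(Fe) = n(e⁻)/2 = 1.460 mol, so m = 1.460 × 55.85 = 81.53 g.
Volume = m/ρ = 81.53 / 7.87 = 10.36 cm³.
Thickness = V/A = 10.36 / 524 = 0.0198 cm = 198 μm.

198 μm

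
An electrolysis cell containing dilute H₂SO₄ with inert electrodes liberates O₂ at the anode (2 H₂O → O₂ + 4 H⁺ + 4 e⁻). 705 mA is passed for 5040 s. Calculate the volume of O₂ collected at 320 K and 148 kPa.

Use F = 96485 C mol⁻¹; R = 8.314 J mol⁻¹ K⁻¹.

Q = I·t = 0.7050 A × 5040.0 s = 3553 C.
n(e⁻) = Q/F = 3553 / 96485 = 0.03683 mol.
4 electrons are transferred per O₂ molecule, so n(O₂) = 0.03683 / 4 = 0.009207 mol.
V = nRT/P = (0.009207 × 8.314 × 320) / (148 × 10³ Pa) = 1.66 × 10⁻⁴ m³ = 0.166 L.

0.166 L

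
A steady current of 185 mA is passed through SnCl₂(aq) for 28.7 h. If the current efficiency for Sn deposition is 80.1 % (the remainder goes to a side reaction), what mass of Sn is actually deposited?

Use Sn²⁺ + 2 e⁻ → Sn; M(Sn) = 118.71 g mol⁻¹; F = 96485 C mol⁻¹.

Q = I·t = 0.1850 × 103320 = 19110 C.
n(e⁻) = 19110/96485 = 0.1981 mol; theoretically n(Sn) = 0.1981/2 = 0.09905 mol, m_theo = 11.76 g.
At 80.1 % efficiency, m_actual = 0.801 × 11.76 = 9.42 g.

9.42 g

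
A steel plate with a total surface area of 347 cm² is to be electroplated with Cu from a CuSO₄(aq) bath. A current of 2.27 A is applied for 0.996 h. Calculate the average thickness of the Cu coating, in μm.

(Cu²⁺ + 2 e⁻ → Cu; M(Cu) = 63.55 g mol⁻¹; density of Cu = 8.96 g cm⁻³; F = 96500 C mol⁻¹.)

Q = I·t = 2.270 × 3585.6 = 8139 C; n(e⁻) = 0.08435 mol.
n(Cu) = n(e⁻)/2 = 0.04217 mol, so m = 0.04217 × 63.55 = 2.680 g.
Volume = m/ρ = 2.680 / 8.96 = 0.2991 cm³.
Thickness = V/A = 0.2991 / 347 = 8.62 × 10⁻⁴ cm = 8.62 μm.

8.62 μm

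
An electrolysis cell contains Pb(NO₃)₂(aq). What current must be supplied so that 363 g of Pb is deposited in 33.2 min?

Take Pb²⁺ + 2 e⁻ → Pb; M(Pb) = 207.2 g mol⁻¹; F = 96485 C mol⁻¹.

n(Pb) = 363 / 207.2 = 1.752 mol.
n(e⁻) = 2 × 1.752 = 3.504 mol.
Q = n(e⁻)·F = 3.504 × 96485 = 338100 C.
I = Q/t = 338100 / 1992.0 s = 170 A.

170 A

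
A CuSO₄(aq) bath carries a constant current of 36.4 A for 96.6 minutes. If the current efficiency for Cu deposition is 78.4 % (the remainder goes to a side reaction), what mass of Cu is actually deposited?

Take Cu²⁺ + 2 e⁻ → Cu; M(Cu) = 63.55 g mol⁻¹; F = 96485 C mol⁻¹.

54.5 g

Q = I·t = 36.40 × 5796.0 = 211000 C.
n(e⁻) = 211000/96485 = 2.187 mol; theoretically n(Cu) = 2.187/2 = 1.093 mol, m_theo = 69.48 g.
At 78.4 % efficiency, m_actual = 0.784 × 69.48 = 54.5 g.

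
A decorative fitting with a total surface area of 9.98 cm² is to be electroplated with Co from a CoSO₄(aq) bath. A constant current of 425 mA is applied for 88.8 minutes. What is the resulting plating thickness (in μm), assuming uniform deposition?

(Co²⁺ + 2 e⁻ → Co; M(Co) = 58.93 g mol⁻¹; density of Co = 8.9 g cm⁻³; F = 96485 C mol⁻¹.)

Q = I·t = 0.4250 × 5328.0 = 2264 C; n(e⁻) = 0.02347 mol.
n(Co) = n(e⁻)/2 = 0.01173 mol, so m = 0.01173 × 58.93 = 0.6915 g.
Volume = m/ρ = 0.6915 / 8.9 = 0.07770 cm³.
Thickness = V/A = 0.07770 / 9.98 = 0.00779 cm = 77.9 μm.

77.9 μm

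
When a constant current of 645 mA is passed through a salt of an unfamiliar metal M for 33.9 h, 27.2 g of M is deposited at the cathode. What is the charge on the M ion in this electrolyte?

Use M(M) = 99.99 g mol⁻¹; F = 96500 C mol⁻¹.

+3

Q = I·t = 0.6450 A × 122040 s = 78720 C, so n(e⁻) = 78720/96500 = 0.8157 mol.
n(M) deposited = 27.2 / 99.99 = 0.2720 mol.
Electrons per atom = n(e⁻)/n(M) = 0.8157 / 0.2720 = 3.00 ≈ 3, so the ion is M³⁺.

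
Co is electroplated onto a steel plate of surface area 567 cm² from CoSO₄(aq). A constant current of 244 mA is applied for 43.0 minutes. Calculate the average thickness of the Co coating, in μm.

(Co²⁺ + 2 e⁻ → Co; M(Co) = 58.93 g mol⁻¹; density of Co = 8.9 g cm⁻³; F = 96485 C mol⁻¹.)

0.381 μm

Q = I·t = 0.2440 × 2580.0 = 629.5 C; n(e⁻) = 0.006525 mol.
n(Co) = n(e⁻)/2 = 0.003262 mol, so m = 0.003262 × 58.93 = 0.1922 g.
Volume = m/ρ = 0.1922 / 8.9 = 0.02160 cm³.
Thickness = V/A = 0.02160 / 567 = 3.81 × 10⁻⁵ cm = 0.381 μm.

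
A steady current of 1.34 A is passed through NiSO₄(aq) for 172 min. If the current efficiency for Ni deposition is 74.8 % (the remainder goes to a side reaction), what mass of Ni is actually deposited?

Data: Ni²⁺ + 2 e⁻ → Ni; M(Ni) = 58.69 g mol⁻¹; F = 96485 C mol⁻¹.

3.15 g

Q = I·t = 1.340 × 10320 = 13830 C.
n(e⁻) = 13830/96485 = 0.1433 mol; theoretically n(Ni) = 0.1433/2 = 0.07166 mol, m_theo = 4.206 g.
At 74.8 % efficiency, m_actual = 0.748 × 4.206 = 3.15 g.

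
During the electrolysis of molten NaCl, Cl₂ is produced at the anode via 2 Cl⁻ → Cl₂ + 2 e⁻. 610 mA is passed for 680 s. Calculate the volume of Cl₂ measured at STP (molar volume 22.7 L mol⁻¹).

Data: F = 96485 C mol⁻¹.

Q = I·t = 0.6100 A × 680.00 s = 414.8 C.
n(e⁻) = Q/F = 414.8 / 96485 = 0.004299 mol.
2 electrons are transferred per Cl₂ molecule, so n(Cl₂) = 0.004299 / 2 = 0.002150 mol.
V = n × V_m = 0.002150 × 22.7 = 0.0488 L.

0.0488 L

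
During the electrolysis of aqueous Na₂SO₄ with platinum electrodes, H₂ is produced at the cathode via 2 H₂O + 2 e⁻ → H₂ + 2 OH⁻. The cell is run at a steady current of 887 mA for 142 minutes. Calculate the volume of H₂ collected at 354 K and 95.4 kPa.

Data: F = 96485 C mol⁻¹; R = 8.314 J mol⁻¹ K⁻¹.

Q = I·t = 0.8870 A × 8520.0 s = 7557 C.
n(e⁻) = Q/F = 7557 / 96485 = 0.07833 mol.
2 electrons are transferred per H₂ molecule, so n(H₂) = 0.07833 / 2 = 0.03916 mol.
V = nRT/P = (0.03916 × 8.314 × 354) / (95.4 × 10³ Pa) = 0.00121 m³ = 1.21 L.

1.21 L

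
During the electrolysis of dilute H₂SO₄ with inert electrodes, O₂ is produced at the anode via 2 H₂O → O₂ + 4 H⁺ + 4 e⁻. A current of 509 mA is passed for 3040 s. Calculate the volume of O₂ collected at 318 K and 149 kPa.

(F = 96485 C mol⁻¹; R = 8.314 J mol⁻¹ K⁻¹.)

Q = I·t = 0.5090 A × 3040.0 s = 1547 C.
n(e⁻) = Q/F = 1547 / 96485 = 0.01604 mol.
4 electrons are transferred per O₂ molecule, so n(O₂) = 0.01604 / 4 = 0.004009 mol.
V = nRT/P = (0.004009 × 8.314 × 318) / (149 × 10³ Pa) = 7.11 × 10⁻⁵ m³ = 0.0711 L.

0.0711 L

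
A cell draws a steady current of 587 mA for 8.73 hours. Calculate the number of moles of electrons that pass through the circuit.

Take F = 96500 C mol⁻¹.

Q = I·t = 0.5870 A × 31428 s = 18450 C.
n(e⁻) = Q/F = 18450 / 96500 = 0.191 mol.

0.191 mol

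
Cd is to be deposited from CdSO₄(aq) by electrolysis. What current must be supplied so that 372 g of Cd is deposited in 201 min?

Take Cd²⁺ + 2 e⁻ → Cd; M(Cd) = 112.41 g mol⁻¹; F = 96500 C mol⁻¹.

n(Cd) = 372 / 112.41 = 3.309 mol.
n(e⁻) = 2 × 3.309 = 6.619 mol.
Q = n(e⁻)·F = 6.619 × 96500 = 638700 C.
I = Q/t = 638700 / 12060 s = 53.0 A.

53.0 A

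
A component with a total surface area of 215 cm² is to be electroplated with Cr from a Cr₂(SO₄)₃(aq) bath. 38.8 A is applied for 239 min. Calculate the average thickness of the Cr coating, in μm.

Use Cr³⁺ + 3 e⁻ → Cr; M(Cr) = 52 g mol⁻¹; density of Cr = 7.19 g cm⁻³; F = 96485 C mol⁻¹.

Q = I·t = 38.80 × 14340 = 556400 C; n(e⁻) = 5.767 mol.
n(Cr) = n(e⁻)/3 = 1.922 mol, so m = 1.922 × 52 = 99.95 g.
Volume = m/ρ = 99.95 / 7.19 = 13.90 cm³.
Thickness = V/A = 13.90 / 215 = 0.0647 cm = 647 μm.

647 μm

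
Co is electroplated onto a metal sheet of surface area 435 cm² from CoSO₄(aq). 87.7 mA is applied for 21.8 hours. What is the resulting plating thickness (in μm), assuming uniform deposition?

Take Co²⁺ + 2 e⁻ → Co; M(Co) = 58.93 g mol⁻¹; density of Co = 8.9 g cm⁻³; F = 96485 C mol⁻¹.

Q = I·t = 0.08770 × 78480 = 6883 C; n(e⁻) = 0.07133 mol.
n(Co) = n(e⁻)/2 = 0.03567 mol, so m = 0.03567 × 58.93 = 2.102 g.
Volume = m/ρ = 2.102 / 8.9 = 0.2362 cm³.
Thickness = V/A = 0.2362 / 435 = 5.43 × 10⁻⁴ cm = 5.43 μm.

5.43 μm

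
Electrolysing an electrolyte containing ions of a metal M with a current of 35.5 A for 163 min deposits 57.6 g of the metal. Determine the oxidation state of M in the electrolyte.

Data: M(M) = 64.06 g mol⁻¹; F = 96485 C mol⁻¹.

+4

Q = I·t = 35.50 A × 9780.0 s = 347200 C, so n(e⁻) = 347200/96485 = 3.598 mol.
n(M) deposited = 57.6 / 64.06 = 0.8992 mol.
Electrons per atom = n(e⁻)/n(M) = 3.598 / 0.8992 = 4.00 ≈ 4, so the ion is M⁴⁺.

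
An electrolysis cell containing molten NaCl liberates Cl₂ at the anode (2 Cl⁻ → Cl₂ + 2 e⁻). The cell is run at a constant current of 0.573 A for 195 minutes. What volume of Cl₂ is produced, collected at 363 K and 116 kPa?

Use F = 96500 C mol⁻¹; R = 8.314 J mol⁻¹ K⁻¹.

0.904 L

Q = I·t = 0.5730 A × 11700 s = 6704 C.
n(e⁻) = Q/F = 6704 / 96500 = 0.06947 mol.
2 electrons are transferred per Cl₂ molecule, so n(Cl₂) = 0.06947 / 2 = 0.03474 mol.
V = nRT/P = (0.03474 × 8.314 × 363) / (116 × 10³ Pa) = 9.04 × 10⁻⁴ m³ = 0.904 L.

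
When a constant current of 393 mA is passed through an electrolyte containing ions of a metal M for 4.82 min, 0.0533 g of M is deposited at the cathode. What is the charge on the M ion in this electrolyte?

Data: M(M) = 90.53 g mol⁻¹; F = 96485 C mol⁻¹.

Q = I·t = 0.3930 A × 289.20 s = 113.7 C, so n(e⁻) = 113.7/96485 = 0.001178 mol.
n(M) deposited = 0.0533 / 90.53 = 0.0005888 mol.
Electrons per atom = n(e⁻)/n(M) = 0.001178 / 0.0005888 = 2.00 ≈ 2, so the ion is M²⁺.

+2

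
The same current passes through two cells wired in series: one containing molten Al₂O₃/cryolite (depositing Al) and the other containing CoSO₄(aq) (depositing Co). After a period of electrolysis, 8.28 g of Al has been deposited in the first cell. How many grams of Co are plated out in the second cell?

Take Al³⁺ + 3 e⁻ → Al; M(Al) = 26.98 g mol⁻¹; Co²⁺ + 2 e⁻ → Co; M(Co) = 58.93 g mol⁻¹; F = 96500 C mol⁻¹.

27.1 g

n(Al) = 8.28 / 26.98 = 0.3069 mol.
Since Al³⁺ + 3 e⁻ → Al, n(e⁻) passed = 3 × 0.3069 = 0.9207 mol.
Cells in series carry the same charge, so the same 0.9207 mol of electrons passes through cell 2.
Co²⁺ + 2 e⁻ → Co, so n(Co) = 0.9207 / 2 = 0.4603 mol.
m(Co) = 0.4603 × 58.93 = 27.1 g.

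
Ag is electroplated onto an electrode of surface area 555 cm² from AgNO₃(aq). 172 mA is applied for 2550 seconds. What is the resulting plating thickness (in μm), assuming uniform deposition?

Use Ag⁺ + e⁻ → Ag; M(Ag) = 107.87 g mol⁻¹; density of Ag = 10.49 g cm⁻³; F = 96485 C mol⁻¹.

Q = I·t = 0.1720 × 2550.0 = 438.6 C; n(e⁻) = 0.004546 mol.
n(Ag) = n(e⁻)/1 = 0.004546 mol, so m = 0.004546 × 107.87 = 0.4904 g.
Volume = m/ρ = 0.4904 / 10.49 = 0.04674 cm³.
Thickness = V/A = 0.04674 / 555 = 8.42 × 10⁻⁵ cm = 0.842 μm.

0.842 μm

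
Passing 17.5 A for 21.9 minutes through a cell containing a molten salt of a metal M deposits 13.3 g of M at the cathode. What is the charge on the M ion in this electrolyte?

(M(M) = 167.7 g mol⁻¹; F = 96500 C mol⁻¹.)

+3

Q = I·t = 17.50 A × 1314.0 s = 23000 C, so n(e⁻) = 23000/96500 = 0.2383 mol.
n(M) deposited = 13.3 / 167.7 = 0.07931 mol.
Electrons per atom = n(e⁻)/n(M) = 0.2383 / 0.07931 = 3.00 ≈ 3, so the ion is M³⁺.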